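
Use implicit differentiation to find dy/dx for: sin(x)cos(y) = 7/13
Differentiate both sides with respect to x, treating y as y(x). By the chain rule, any term containing y contributes a factor of y' = dy/dx when we differentiate it.

Move every term to one side and write the relation as F(x, y) = 0. Term by term,
  d/dx[sin(x)·cos(y)] = -y'·sin(x)·sin(y) + cos(x)·cos(y)
  d/dx[-7/13] = 0

The pieces without y' make up ∂F/∂x and the coefficient of y' is ∂F/∂y:
  ∂F/∂x = cos(x)·cos(y),
  ∂F/∂y = -sin(x)·sin(y).

Since d/dx[F] = ∂F/∂x + (∂F/∂y)·y' = 0, solve for y':
  (∂F/∂y)·y' = -∂F/∂x
  dy/dx = -(∂F/∂x)/(∂F/∂y) = -(cos(x)·cos(y))/(-sin(x)·sin(y)) = 1/(tan(x)·tan(y))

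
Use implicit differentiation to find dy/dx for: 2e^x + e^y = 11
Differentiate the relation implicitly: treat y = y(x) and apply the chain rule, so every y-derivative picks up a y' = dy/dx factor.

With everything moved to the left-hand side, differentiate term by term:
  d/dx[2e^(x)] = 2e^(x)
  d/dx[e^(y)] = y'·e^(y)
  d/dx[-11] = 0

Separating the contributions that come from x directly and those that come through y:
  without y':      2e^(x)
  multiplying y':  e^(y)

so (2e^(x)) + (e^(y))·y' = 0, and therefore
  dy/dx = -(2e^(x))/(e^(y)) = -2e^(x - y)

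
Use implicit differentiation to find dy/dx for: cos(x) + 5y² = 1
Apply d/dx to both sides, remembering that y depends on x. Each occurrence of y therefore brings in a y' = dy/dx via the chain rule.

With F(x, y) equal to the left-hand side minus the right, differentiate F term by term:
  d/dx[5y^2] = 10y·y'
  d/dx[cos(x)] = -sin(x)
  d/dx[-1] = 0
Adding these up, d/dx[F] = 0 becomes
  (-sin(x)) + (10y)·y' = 0,
so isolating y',
  dy/dx = -(-sin(x))/(10y) = sin(x)/(10y)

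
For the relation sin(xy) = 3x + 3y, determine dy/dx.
Take d/dx of both sides. Since y is implicitly a function of x, the chain rule attaches a y' = dy/dx factor whenever we differentiate through y.

Set F(x, y) = (left side) − (right side), so the curve is F = 0. Differentiating each term of F:
  d/dx[-3x] = -3
  d/dx[-3y] = -3·y'
  d/dx[sin(xy)] = (x·y' + y)·cos(xy)

Collecting, the y'-free part is the partial derivative in x and the y' coefficient is the partial derivative in y:
  ∂F/∂x = y·cos(xy) - 3
  ∂F/∂y = x·cos(xy) - 3

so d/dx[F(x, y(x))] = ∂F/∂x + (∂F/∂y)·y' = 0. Rearranging,
  dy/dx = -(∂F/∂x)/(∂F/∂y) = -(y·cos(xy) - 3)/(x·cos(xy) - 3) = (-y·cos(xy) + 3)/(x·cos(xy) - 3)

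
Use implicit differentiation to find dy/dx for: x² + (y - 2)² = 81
Take d/dx of both sides. Since y is implicitly a function of x, the chain rule attaches a y' = dy/dx factor whenever we differentiate through y.

Set F(x, y) = (left side) − (right side), so the curve is F = 0. Differentiating each term of F:
  d/dx[x^2] = 2x
  d/dx[(y - 2)^2] = 2·y'(y - 2)
  d/dx[-81] = 0

Collecting, the y'-free part is the partial derivative in x and the y' coefficient is the partial derivative in y:
  ∂F/∂x = 2x
  ∂F/∂y = 2y - 4

so d/dx[F(x, y(x))] = ∂F/∂x + (∂F/∂y)·y' = 0. Rearranging,
  dy/dx = -(∂F/∂x)/(∂F/∂y) = -(2x)/(2y - 4) = -x/(y - 2)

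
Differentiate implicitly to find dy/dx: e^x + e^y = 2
Take d/dx of both sides. Since y is implicitly a function of x, the chain rule attaches a y' = dy/dx factor whenever we differentiate through y.

Set F(x, y) = (left side) − (right side), so the curve is F = 0. Differentiating each term of F:
  d/dx[e^(x)] = e^(x)
  d/dx[e^(y)] = y'·e^(y)
  d/dx[-2] = 0

Collecting, the y'-free part is the partial derivative in x and the y' coefficient is the partial derivative in y:
  ∂F/∂x = e^(x)
  ∂F/∂y = e^(y)

so d/dx[F(x, y(x))] = ∂F/∂x + (∂F/∂y)·y' = 0. Rearranging,
  dy/dx = -(∂F/∂x)/(∂F/∂y) = -(e^(x))/(e^(y)) = -e^(x - y)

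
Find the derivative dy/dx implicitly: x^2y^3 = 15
Apply d/dx to both sides, remembering that y depends on x. Each occurrence of y therefore brings in a y' = dy/dx via the chain rule.

With F(x, y) equal to the left-hand side minus the right, differentiate F term by term:
  d/dx[x^2y^3] = 3x^2y^2·y' + 2xy^3
  d/dx[-15] = 0
Adding these up, d/dx[F] = 0 becomes
  (2xy^3) + (3x^2y^2)·y' = 0,
so isolating y',
  dy/dx = -(2xy^3)/(3x^2y^2) = -2y/(3x)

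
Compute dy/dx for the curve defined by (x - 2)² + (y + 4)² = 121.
Differentiate both sides with respect to x, treating y as y(x). By the chain rule, any term containing y contributes a factor of y' = dy/dx when we differentiate it.

Move every term to one side and write the relation as F(x, y) = 0. Term by term,
  d/dx[(x - 2)^2] = 2x - 4
  d/dx[(y + 4)^2] = 2·y'(y + 4)
  d/dx[-121] = 0

The pieces without y' make up ∂F/∂x and the coefficient of y' is ∂F/∂y:
  ∂F/∂x = 2x - 4,
  ∂F/∂y = 2y + 8.

Since d/dx[F] = ∂F/∂x + (∂F/∂y)·y' = 0, solve for y':
  (∂F/∂y)·y' = -∂F/∂x
  dy/dx = -(∂F/∂x)/(∂F/∂y) = -(2x - 4)/(2y + 8) = (2 - x)/(y + 4)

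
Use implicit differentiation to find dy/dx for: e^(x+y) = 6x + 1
Differentiate the relation implicitly: treat y = y(x) and apply the chain rule, so every y-derivative picks up a y' = dy/dx factor.

With everything moved to the left-hand side, differentiate term by term:
  d/dx[-6x] = -6
  d/dx[e^(x + y)] = (y' + 1)·e^(x + y)
  d/dx[-1] = 0

Separating the contributions that come from x directly and those that come through y:
  without y':      e^(x + y) - 6
  multiplying y':  e^(x + y)

so (e^(x + y) - 6) + (e^(x + y))·y' = 0, and therefore
  dy/dx = -(e^(x + y) - 6)/(e^(x + y)) = 6e^(-x - y) - 1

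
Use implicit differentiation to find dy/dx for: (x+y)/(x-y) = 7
Differentiate both sides with respect to x, treating y as y(x). By the chain rule, any term containing y contributes a factor of y' = dy/dx when we differentiate it.

Move every term to one side and write the relation as F(x, y) = 0. Term by term,
  d/dx[(x + y)/(x - y)] = (y' + 1)/(x - y) + (x + y)(y' - 1)/(x - y)^2
  d/dx[-7] = 0

The pieces without y' make up ∂F/∂x and the coefficient of y' is ∂F/∂y:
  ∂F/∂x = 1/(x - y) - (x + y)/(x - y)^2,
  ∂F/∂y = 1/(x - y) + (x + y)/(x - y)^2.

Since d/dx[F] = ∂F/∂x + (∂F/∂y)·y' = 0, solve for y':
  (∂F/∂y)·y' = -∂F/∂x
  dy/dx = -(∂F/∂x)/(∂F/∂y) = -(1/(x - y) - (x + y)/(x - y)^2)/(1/(x - y) + (x + y)/(x - y)^2)
        = -(-2y/(x - y)^2)/(2x/(x - y)^2) = y/x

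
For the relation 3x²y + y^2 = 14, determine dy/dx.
Differentiate both sides with respect to x, treating y as y(x). By the chain rule, any term containing y contributes a factor of y' = dy/dx when we differentiate it.

Move every term to one side and write the relation as F(x, y) = 0. Term by term,
  d/dx[3x^2y] = 3x^2·y' + 6xy
  d/dx[y^2] = 2y·y'
  d/dx[-14] = 0

The pieces without y' make up ∂F/∂x and the coefficient of y' is ∂F/∂y:
  ∂F/∂x = 6xy,
  ∂F/∂y = 3x^2 + 2y.

Since d/dx[F] = ∂F/∂x + (∂F/∂y)·y' = 0, solve for y':
  (∂F/∂y)·y' = -∂F/∂x
  dy/dx = -(∂F/∂x)/(∂F/∂y) = -(6xy)/(3x^2 + 2y) = -6xy/(3x^2 + 2y)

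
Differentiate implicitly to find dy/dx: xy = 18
Take d/dx of both sides. Since y is implicitly a function of x, the chain rule attaches a y' = dy/dx factor whenever we differentiate through y.

Set F(x, y) = (left side) − (right side), so the curve is F = 0. Differentiating each term of F:
  d/dx[xy] = x·y' + y
  d/dx[-18] = 0

Collecting, the y'-free part is the partial derivative in x and the y' coefficient is the partial derivative in y:
  ∂F/∂x = y
  ∂F/∂y = x

so d/dx[F(x, y(x))] = ∂F/∂x + (∂F/∂y)·y' = 0. Rearranging,
  dy/dx = -(∂F/∂x)/(∂F/∂y) = -(y)/(x) = -y/x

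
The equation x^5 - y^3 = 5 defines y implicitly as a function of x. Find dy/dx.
Apply d/dx to both sides, remembering that y depends on x. Each occurrence of y therefore brings in a y' = dy/dx via the chain rule.

With F(x, y) equal to the left-hand side minus the right, differentiate F term by term:
  d/dx[x^5] = 5x^4
  d/dx[-y^3] = -3y^2·y'
  d/dx[-5] = 0
Adding these up, d/dx[F] = 0 becomes
  (5x^4) + (-3y^2)·y' = 0,
so isolating y',
  dy/dx = -(5x^4)/(-3y^2) = 5x^4/(3y^2)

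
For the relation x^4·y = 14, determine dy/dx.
Take d/dx of both sides. Since y is implicitly a function of x, the chain rule attaches a y' = dy/dx factor whenever we differentiate through y.

Set F(x, y) = (left side) − (right side), so the curve is F = 0. Differentiating each term of F:
  d/dx[x^4y] = x^4·y' + 4x^3y
  d/dx[-14] = 0

Collecting, the y'-free part is the partial derivative in x and the y' coefficient is the partial derivative in y:
  ∂F/∂x = 4x^3y
  ∂F/∂y = x^4

so d/dx[F(x, y(x))] = ∂F/∂x + (∂F/∂y)·y' = 0. Rearranging,
  dy/dx = -(∂F/∂x)/(∂F/∂y) = -(4x^3y)/(x^4) = -4y/x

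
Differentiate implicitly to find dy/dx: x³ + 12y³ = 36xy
Differentiate both sides with respect to x, treating y as y(x). By the chain rule, any term containing y contributes a factor of y' = dy/dx when we differentiate it.

Move every term to one side and write the relation as F(x, y) = 0. Term by term,
  d/dx[x^3] = 3x^2
  d/dx[-36xy] = -36x·y' - 36y
  d/dx[12y^3] = 36y^2·y'

The pieces without y' make up ∂F/∂x and the coefficient of y' is ∂F/∂y:
  ∂F/∂x = 3x^2 - 36y,
  ∂F/∂y = -36x + 36y^2.

Since d/dx[F] = ∂F/∂x + (∂F/∂y)·y' = 0, solve for y':
  (∂F/∂y)·y' = -∂F/∂x
  dy/dx = -(∂F/∂x)/(∂F/∂y) = -(3x^2 - 36y)/(-36x + 36y^2) = (x^2/12 - y)/(x - y^2)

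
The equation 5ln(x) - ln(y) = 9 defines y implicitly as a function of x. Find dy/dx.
Take d/dx of both sides. Since y is implicitly a function of x, the chain rule attaches a y' = dy/dx factor whenever we differentiate through y.

Set F(x, y) = (left side) − (right side), so the curve is F = 0. Differentiating each term of F:
  d/dx[5ln(x)] = 5/x
  d/dx[-ln(y)] = -y'/y
  d/dx[-9] = 0

Collecting, the y'-free part is the partial derivative in x and the y' coefficient is the partial derivative in y:
  ∂F/∂x = 5/x
  ∂F/∂y = -1/y

so d/dx[F(x, y(x))] = ∂F/∂x + (∂F/∂y)·y' = 0. Rearranging,
  dy/dx = -(∂F/∂x)/(∂F/∂y) = -(5/x)/(-1/y) = 5y/x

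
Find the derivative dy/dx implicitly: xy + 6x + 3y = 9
Apply d/dx to both sides, remembering that y depends on x. Each occurrence of y therefore brings in a y' = dy/dx via the chain rule.

With F(x, y) equal to the left-hand side minus the right, differentiate F term by term:
  d/dx[xy] = x·y' + y
  d/dx[6x] = 6
  d/dx[3y] = 3·y'
  d/dx[-9] = 0
Adding these up, d/dx[F] = 0 becomes
  (y + 6) + (x + 3)·y' = 0,
so isolating y',
  dy/dx = -(y + 6)/(x + 3) = (-y - 6)/(x + 3)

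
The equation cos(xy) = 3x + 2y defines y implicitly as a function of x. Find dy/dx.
Apply d/dx to both sides, remembering that y depends on x. Each occurrence of y therefore brings in a y' = dy/dx via the chain rule.

With F(x, y) equal to the left-hand side minus the right, differentiate F term by term:
  d/dx[-3x] = -3
  d/dx[-2y] = -2·y'
  d/dx[cos(xy)] = -(x·y' + y)·sin(xy)
Adding these up, d/dx[F] = 0 becomes
  (-y·sin(xy) - 3) + (-x·sin(xy) - 2)·y' = 0,
so isolating y',
  dy/dx = -(-y·sin(xy) - 3)/(-x·sin(xy) - 2) = -(y·sin(xy) + 3)/(x·sin(xy) + 2)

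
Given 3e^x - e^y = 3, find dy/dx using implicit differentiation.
Differentiate both sides with respect to x, treating y as y(x). By the chain rule, any term containing y contributes a factor of y' = dy/dx when we differentiate it.

Move every term to one side and write the relation as F(x, y) = 0. Term by term,
  d/dx[3e^(x)] = 3e^(x)
  d/dx[-e^(y)] = -y'·e^(y)
  d/dx[-3] = 0

The pieces without y' make up ∂F/∂x and the coefficient of y' is ∂F/∂y:
  ∂F/∂x = 3e^(x),
  ∂F/∂y = -e^(y).

Since d/dx[F] = ∂F/∂x + (∂F/∂y)·y' = 0, solve for y':
  (∂F/∂y)·y' = -∂F/∂x
  dy/dx = -(∂F/∂x)/(∂F/∂y) = -(3e^(x))/(-e^(y)) = 3e^(x - y)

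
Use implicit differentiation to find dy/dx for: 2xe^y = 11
Take d/dx of both sides. Since y is implicitly a function of x, the chain rule attaches a y' = dy/dx factor whenever we differentiate through y.

Set F(x, y) = (left side) − (right side), so the curve is F = 0. Differentiating each term of F:
  d/dx[2x·e^(y)] = 2x·y'·e^(y) + 2e^(y)
  d/dx[-11] = 0

Collecting, the y'-free part is the partial derivative in x and the y' coefficient is the partial derivative in y:
  ∂F/∂x = 2e^(y)
  ∂F/∂y = 2x·e^(y)

so d/dx[F(x, y(x))] = ∂F/∂x + (∂F/∂y)·y' = 0. Rearranging,
  dy/dx = -(∂F/∂x)/(∂F/∂y) = -(2e^(y))/(2x·e^(y)) = -1/x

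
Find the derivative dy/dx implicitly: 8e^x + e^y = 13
Take d/dx of both sides. Since y is implicitly a function of x, the chain rule attaches a y' = dy/dx factor whenever we differentiate through y.

Set F(x, y) = (left side) − (right side), so the curve is F = 0. Differentiating each term of F:
  d/dx[8e^(x)] = 8e^(x)
  d/dx[e^(y)] = y'·e^(y)
  d/dx[-13] = 0

Collecting, the y'-free part is the partial derivative in x and the y' coefficient is the partial derivative in y:
  ∂F/∂x = 8e^(x)
  ∂F/∂y = e^(y)

so d/dx[F(x, y(x))] = ∂F/∂x + (∂F/∂y)·y' = 0. Rearranging,
  dy/dx = -(∂F/∂x)/(∂F/∂y) = -(8e^(x))/(e^(y)) = -8e^(x - y)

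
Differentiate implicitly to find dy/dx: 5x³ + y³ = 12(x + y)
Differentiate both sides with respect to x, treating y as y(x). By the chain rule, any term containing y contributes a factor of y' = dy/dx when we differentiate it.

Move every term to one side and write the relation as F(x, y) = 0. Term by term,
  d/dx[5x^3] = 15x^2
  d/dx[-12x] = -12
  d/dx[y^3] = 3y^2·y'
  d/dx[-12y] = -12·y'

The pieces without y' make up ∂F/∂x and the coefficient of y' is ∂F/∂y:
  ∂F/∂x = 15x^2 - 12,
  ∂F/∂y = 3y^2 - 12.

Since d/dx[F] = ∂F/∂x + (∂F/∂y)·y' = 0, solve for y':
  (∂F/∂y)·y' = -∂F/∂x
  dy/dx = -(∂F/∂x)/(∂F/∂y) = -(15x^2 - 12)/(3y^2 - 12) = (4 - 5x^2)/(y^2 - 4)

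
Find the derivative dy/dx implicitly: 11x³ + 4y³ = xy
Take d/dx of both sides. Since y is implicitly a function of x, the chain rule attaches a y' = dy/dx factor whenever we differentiate through y.

Set F(x, y) = (left side) − (right side), so the curve is F = 0. Differentiating each term of F:
  d/dx[11x^3] = 33x^2
  d/dx[-xy] = -x·y' - y
  d/dx[4y^3] = 12y^2·y'

Collecting, the y'-free part is the partial derivative in x and the y' coefficient is the partial derivative in y:
  ∂F/∂x = 33x^2 - y
  ∂F/∂y = -x + 12y^2

so d/dx[F(x, y(x))] = ∂F/∂x + (∂F/∂y)·y' = 0. Rearranging,
  dy/dx = -(∂F/∂x)/(∂F/∂y) = -(33x^2 - y)/(-x + 12y^2) = (33x^2 - y)/(x - 12y^2)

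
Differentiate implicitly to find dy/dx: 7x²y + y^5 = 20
Differentiate both sides with respect to x, treating y as y(x). By the chain rule, any term containing y contributes a factor of y' = dy/dx when we differentiate it.

Move every term to one side and write the relation as F(x, y) = 0. Term by term,
  d/dx[7x^2y] = 7x^2·y' + 14xy
  d/dx[y^5] = 5y^4·y'
  d/dx[-20] = 0

The pieces without y' make up ∂F/∂x and the coefficient of y' is ∂F/∂y:
  ∂F/∂x = 14xy,
  ∂F/∂y = 7x^2 + 5y^4.

Since d/dx[F] = ∂F/∂x + (∂F/∂y)·y' = 0, solve for y':
  (∂F/∂y)·y' = -∂F/∂x
  dy/dx = -(∂F/∂x)/(∂F/∂y) = -(14xy)/(7x^2 + 5y^4) = -14xy/(7x^2 + 5y^4)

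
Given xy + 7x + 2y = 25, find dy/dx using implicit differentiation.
Apply d/dx to both sides, remembering that y depends on x. Each occurrence of y therefore brings in a y' = dy/dx via the chain rule.

With F(x, y) equal to the left-hand side minus the right, differentiate F term by term:
  d/dx[xy] = x·y' + y
  d/dx[7x] = 7
  d/dx[2y] = 2·y'
  d/dx[-25] = 0
Adding these up, d/dx[F] = 0 becomes
  (y + 7) + (x + 2)·y' = 0,
so isolating y',
  dy/dx = -(y + 7)/(x + 2) = (-y - 7)/(x + 2)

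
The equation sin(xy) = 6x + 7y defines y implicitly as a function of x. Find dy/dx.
Differentiate both sides with respect to x, treating y as y(x). By the chain rule, any term containing y contributes a factor of y' = dy/dx when we differentiate it.

Move every term to one side and write the relation as F(x, y) = 0. Term by term,
  d/dx[-6x] = -6
  d/dx[-7y] = -7·y'
  d/dx[sin(xy)] = (x·y' + y)·cos(xy)

The pieces without y' make up ∂F/∂x and the coefficient of y' is ∂F/∂y:
  ∂F/∂x = y·cos(xy) - 6,
  ∂F/∂y = x·cos(xy) - 7.

Since d/dx[F] = ∂F/∂x + (∂F/∂y)·y' = 0, solve for y':
  (∂F/∂y)·y' = -∂F/∂x
  dy/dx = -(∂F/∂x)/(∂F/∂y) = -(y·cos(xy) - 6)/(x·cos(xy) - 7) = (-y·cos(xy) + 6)/(x·cos(xy) - 7)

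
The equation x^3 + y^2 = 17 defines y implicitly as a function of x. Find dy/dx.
Differentiate both sides with respect to x, treating y as y(x). By the chain rule, any term containing y contributes a factor of y' = dy/dx when we differentiate it.

Move every term to one side and write the relation as F(x, y) = 0. Term by term,
  d/dx[x^3] = 3x^2
  d/dx[y^2] = 2y·y'
  d/dx[-17] = 0

The pieces without y' make up ∂F/∂x and the coefficient of y' is ∂F/∂y:
  ∂F/∂x = 3x^2,
  ∂F/∂y = 2y.

Since d/dx[F] = ∂F/∂x + (∂F/∂y)·y' = 0, solve for y':
  (∂F/∂y)·y' = -∂F/∂x
  dy/dx = -(∂F/∂x)/(∂F/∂y) = -(3x^2)/(2y) = -3x^2/(2y)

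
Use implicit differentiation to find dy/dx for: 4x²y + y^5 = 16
Differentiate both sides with respect to x, treating y as y(x). By the chain rule, any term containing y contributes a factor of y' = dy/dx when we differentiate it.

Move every term to one side and write the relation as F(x, y) = 0. Term by term,
  d/dx[4x^2y] = 4x^2·y' + 8xy
  d/dx[y^5] = 5y^4·y'
  d/dx[-16] = 0

The pieces without y' make up ∂F/∂x and the coefficient of y' is ∂F/∂y:
  ∂F/∂x = 8xy,
  ∂F/∂y = 4x^2 + 5y^4.

Since d/dx[F] = ∂F/∂x + (∂F/∂y)·y' = 0, solve for y':
  (∂F/∂y)·y' = -∂F/∂x
  dy/dx = -(∂F/∂x)/(∂F/∂y) = -(8xy)/(4x^2 + 5y^4) = -8xy/(4x^2 + 5y^4)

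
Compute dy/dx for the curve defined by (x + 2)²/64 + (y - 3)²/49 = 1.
Apply d/dx to both sides, remembering that y depends on x. Each occurrence of y therefore brings in a y' = dy/dx via the chain rule.

With F(x, y) equal to the left-hand side minus the right, differentiate F term by term:
  d/dx[(x + 2)^2/64] = x/32 + 1/16
  d/dx[(y - 3)^2/49] = 2·y'(y - 3)/49
  d/dx[-1] = 0
Adding these up, d/dx[F] = 0 becomes
  (x/32 + 1/16) + (2y/49 - 6/49)·y' = 0,
so isolating y',
  dy/dx = -(x/32 + 1/16)/(2y/49 - 6/49)
        = -((x + 2)/32)/(2(y - 3)/49) = 49(-x - 2)/(64(y - 3))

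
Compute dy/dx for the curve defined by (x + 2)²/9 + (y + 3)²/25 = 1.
Differentiate both sides with respect to x, treating y as y(x). By the chain rule, any term containing y contributes a factor of y' = dy/dx when we differentiate it.

Move every term to one side and write the relation as F(x, y) = 0. Term by term,
  d/dx[(x + 2)^2/9] = 2x/9 + 4/9
  d/dx[(y + 3)^2/25] = 2·y'(y + 3)/25
  d/dx[-1] = 0

The pieces without y' make up ∂F/∂x and the coefficient of y' is ∂F/∂y:
  ∂F/∂x = 2x/9 + 4/9,
  ∂F/∂y = 2y/25 + 6/25.

Since d/dx[F] = ∂F/∂x + (∂F/∂y)·y' = 0, solve for y':
  (∂F/∂y)·y' = -∂F/∂x
  dy/dx = -(∂F/∂x)/(∂F/∂y) = -(2x/9 + 4/9)/(2y/25 + 6/25)
        = -(2(x + 2)/9)/(2(y + 3)/25) = 25(-x - 2)/(9(y + 3))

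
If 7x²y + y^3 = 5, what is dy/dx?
Take d/dx of both sides. Since y is implicitly a function of x, the chain rule attaches a y' = dy/dx factor whenever we differentiate through y.

Set F(x, y) = (left side) − (right side), so the curve is F = 0. Differentiating each term of F:
  d/dx[7x^2y] = 7x^2·y' + 14xy
  d/dx[y^3] = 3y^2·y'
  d/dx[-5] = 0

Collecting, the y'-free part is the partial derivative in x and the y' coefficient is the partial derivative in y:
  ∂F/∂x = 14xy
  ∂F/∂y = 7x^2 + 3y^2

so d/dx[F(x, y(x))] = ∂F/∂x + (∂F/∂y)·y' = 0. Rearranging,
  dy/dx = -(∂F/∂x)/(∂F/∂y) = -(14xy)/(7x^2 + 3y^2) = -14xy/(7x^2 + 3y^2)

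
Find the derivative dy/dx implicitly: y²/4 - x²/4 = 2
Differentiate the relation implicitly: treat y = y(x) and apply the chain rule, so every y-derivative picks up a y' = dy/dx factor.

With everything moved to the left-hand side, differentiate term by term:
  d/dx[-x^2/4] = -x/2
  d/dx[y^2/4] = y·y'/2
  d/dx[-2] = 0

Separating the contributions that come from x directly and those that come through y:
  without y':      -x/2
  multiplying y':  y/2

so (-x/2) + (y/2)·y' = 0, and therefore
  dy/dx = -(-x/2)/(y/2) = x/y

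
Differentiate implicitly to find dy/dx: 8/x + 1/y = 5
Differentiate both sides with respect to x, treating y as y(x). By the chain rule, any term containing y contributes a factor of y' = dy/dx when we differentiate it.

Move every term to one side and write the relation as F(x, y) = 0. Term by term,
  d/dx[1/y] = -y'/y^2
  d/dx[8/x] = -8/x^2
  d/dx[-5] = 0

The pieces without y' make up ∂F/∂x and the coefficient of y' is ∂F/∂y:
  ∂F/∂x = -8/x^2,
  ∂F/∂y = -1/y^2.

Since d/dx[F] = ∂F/∂x + (∂F/∂y)·y' = 0, solve for y':
  (∂F/∂y)·y' = -∂F/∂x
  dy/dx = -(∂F/∂x)/(∂F/∂y) = -(-8/x^2)/(-1/y^2) = -8y^2/x^2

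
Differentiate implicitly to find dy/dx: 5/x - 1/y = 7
Apply d/dx to both sides, remembering that y depends on x. Each occurrence of y therefore brings in a y' = dy/dx via the chain rule.

With F(x, y) equal to the left-hand side minus the right, differentiate F term by term:
  d/dx[-1/y] = y'/y^2
  d/dx[5/x] = -5/x^2
  d/dx[-7] = 0
Adding these up, d/dx[F] = 0 becomes
  (-5/x^2) + (y^(-2))·y' = 0,
so isolating y',
  dy/dx = -(-5/x^2)/(y^(-2)) = 5y^2/x^2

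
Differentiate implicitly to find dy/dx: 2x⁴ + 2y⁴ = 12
Take d/dx of both sides. Since y is implicitly a function of x, the chain rule attaches a y' = dy/dx factor whenever we differentiate through y.

Set F(x, y) = (left side) − (right side), so the curve is F = 0. Differentiating each term of F:
  d/dx[2x^4] = 8x^3
  d/dx[2y^4] = 8y^3·y'
  d/dx[-12] = 0

Collecting, the y'-free part is the partial derivative in x and the y' coefficient is the partial derivative in y:
  ∂F/∂x = 8x^3
  ∂F/∂y = 8y^3

so d/dx[F(x, y(x))] = ∂F/∂x + (∂F/∂y)·y' = 0. Rearranging,
  dy/dx = -(∂F/∂x)/(∂F/∂y) = -(8x^3)/(8y^3) = -x^3/y^3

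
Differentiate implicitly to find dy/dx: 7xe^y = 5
Differentiate the relation implicitly: treat y = y(x) and apply the chain rule, so every y-derivative picks up a y' = dy/dx factor.

With everything moved to the left-hand side, differentiate term by term:
  d/dx[7x·e^(y)] = 7x·y'·e^(y) + 7e^(y)
  d/dx[-5] = 0

Separating the contributions that come from x directly and those that come through y:
  without y':      7e^(y)
  multiplying y':  7x·e^(y)

so (7e^(y)) + (7x·e^(y))·y' = 0, and therefore
  dy/dx = -(7e^(y))/(7x·e^(y)) = -1/x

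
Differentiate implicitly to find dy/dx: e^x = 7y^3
Apply d/dx to both sides, remembering that y depends on x. Each occurrence of y therefore brings in a y' = dy/dx via the chain rule.

With F(x, y) equal to the left-hand side minus the right, differentiate F term by term:
  d/dx[-7y^3] = -21y^2·y'
  d/dx[e^(x)] = e^(x)
Adding these up, d/dx[F] = 0 becomes
  (e^(x)) + (-21y^2)·y' = 0,
so isolating y',
  dy/dx = -(e^(x))/(-21y^2) = e^(x)/(21y^2)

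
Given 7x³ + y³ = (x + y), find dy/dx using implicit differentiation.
Take d/dx of both sides. Since y is implicitly a function of x, the chain rule attaches a y' = dy/dx factor whenever we differentiate through y.

Set F(x, y) = (left side) − (right side), so the curve is F = 0. Differentiating each term of F:
  d/dx[7x^3] = 21x^2
  d/dx[-x] = -1
  d/dx[y^3] = 3y^2·y'
  d/dx[-y] = -y'

Collecting, the y'-free part is the partial derivative in x and the y' coefficient is the partial derivative in y:
  ∂F/∂x = 21x^2 - 1
  ∂F/∂y = 3y^2 - 1

so d/dx[F(x, y(x))] = ∂F/∂x + (∂F/∂y)·y' = 0. Rearranging,
  dy/dx = -(∂F/∂x)/(∂F/∂y) = -(21x^2 - 1)/(3y^2 - 1) = (1 - 21x^2)/(3y^2 - 1)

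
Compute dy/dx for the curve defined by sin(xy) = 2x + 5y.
Take d/dx of both sides. Since y is implicitly a function of x, the chain rule attaches a y' = dy/dx factor whenever we differentiate through y.

Set F(x, y) = (left side) − (right side), so the curve is F = 0. Differentiating each term of F:
  d/dx[-2x] = -2
  d/dx[-5y] = -5·y'
  d/dx[sin(xy)] = (x·y' + y)·cos(xy)

Collecting, the y'-free part is the partial derivative in x and the y' coefficient is the partial derivative in y:
  ∂F/∂x = y·cos(xy) - 2
  ∂F/∂y = x·cos(xy) - 5

so d/dx[F(x, y(x))] = ∂F/∂x + (∂F/∂y)·y' = 0. Rearranging,
  dy/dx = -(∂F/∂x)/(∂F/∂y) = -(y·cos(xy) - 2)/(x·cos(xy) - 5) = (-y·cos(xy) + 2)/(x·cos(xy) - 5)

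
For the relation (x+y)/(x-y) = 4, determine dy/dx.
Differentiate the relation implicitly: treat y = y(x) and apply the chain rule, so every y-derivative picks up a y' = dy/dx factor.

With everything moved to the left-hand side, differentiate term by term:
  d/dx[(x + y)/(x - y)] = (y' + 1)/(x - y) + (x + y)(y' - 1)/(x - y)^2
  d/dx[-4] = 0

Separating the contributions that come from x directly and those that come through y:
  without y':      1/(x - y) - (x + y)/(x - y)^2
  multiplying y':  1/(x - y) + (x + y)/(x - y)^2

so (1/(x - y) - (x + y)/(x - y)^2) + (1/(x - y) + (x + y)/(x - y)^2)·y' = 0, and therefore
  dy/dx = -(1/(x - y) - (x + y)/(x - y)^2)/(1/(x - y) + (x + y)/(x - y)^2)
        = -(-2y/(x - y)^2)/(2x/(x - y)^2) = y/x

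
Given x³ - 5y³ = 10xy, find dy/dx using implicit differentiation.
Differentiate the relation implicitly: treat y = y(x) and apply the chain rule, so every y-derivative picks up a y' = dy/dx factor.

With everything moved to the left-hand side, differentiate term by term:
  d/dx[x^3] = 3x^2
  d/dx[-10xy] = -10x·y' - 10y
  d/dx[-5y^3] = -15y^2·y'

Separating the contributions that come from x directly and those that come through y:
  without y':      3x^2 - 10y
  multiplying y':  -10x - 15y^2

so (3x^2 - 10y) + (-10x - 15y^2)·y' = 0, and therefore
  dy/dx = -(3x^2 - 10y)/(-10x - 15y^2) = (3x^2 - 10y)/(5(2x + 3y^2))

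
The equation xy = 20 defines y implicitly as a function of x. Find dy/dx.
Apply d/dx to both sides, remembering that y depends on x. Each occurrence of y therefore brings in a y' = dy/dx via the chain rule.

With F(x, y) equal to the left-hand side minus the right, differentiate F term by term:
  d/dx[xy] = x·y' + y
  d/dx[-20] = 0
Adding these up, d/dx[F] = 0 becomes
  (y) + (x)·y' = 0,
so isolating y',
  dy/dx = -(y)/(x) = -y/x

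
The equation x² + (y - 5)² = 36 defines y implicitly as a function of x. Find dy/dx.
Take d/dx of both sides. Since y is implicitly a function of x, the chain rule attaches a y' = dy/dx factor whenever we differentiate through y.

Set F(x, y) = (left side) − (right side), so the curve is F = 0. Differentiating each term of F:
  d/dx[x^2] = 2x
  d/dx[(y - 5)^2] = 2·y'(y - 5)
  d/dx[-36] = 0

Collecting, the y'-free part is the partial derivative in x and the y' coefficient is the partial derivative in y:
  ∂F/∂x = 2x
  ∂F/∂y = 2y - 10

so d/dx[F(x, y(x))] = ∂F/∂x + (∂F/∂y)·y' = 0. Rearranging,
  dy/dx = -(∂F/∂x)/(∂F/∂y) = -(2x)/(2y - 10) = -x/(y - 5)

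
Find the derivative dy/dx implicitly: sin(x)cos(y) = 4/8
Apply d/dx to both sides, remembering that y depends on x. Each occurrence of y therefore brings in a y' = dy/dx via the chain rule.

With F(x, y) equal to the left-hand side minus the right, differentiate F term by term:
  d/dx[sin(x)·cos(y)] = -y'·sin(x)·sin(y) + cos(x)·cos(y)
  d/dx[-1/2] = 0
Adding these up, d/dx[F] = 0 becomes
  (cos(x)·cos(y)) + (-sin(x)·sin(y))·y' = 0,
so isolating y',
  dy/dx = -(cos(x)·cos(y))/(-sin(x)·sin(y)) = 1/(tan(x)·tan(y))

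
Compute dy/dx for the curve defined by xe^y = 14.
Differentiate both sides with respect to x, treating y as y(x). By the chain rule, any term containing y contributes a factor of y' = dy/dx when we differentiate it.

Move every term to one side and write the relation as F(x, y) = 0. Term by term,
  d/dx[x·e^(y)] = x·y'·e^(y) + e^(y)
  d/dx[-14] = 0

The pieces without y' make up ∂F/∂x and the coefficient of y' is ∂F/∂y:
  ∂F/∂x = e^(y),
  ∂F/∂y = x·e^(y).

Since d/dx[F] = ∂F/∂x + (∂F/∂y)·y' = 0, solve for y':
  (∂F/∂y)·y' = -∂F/∂x
  dy/dx = -(∂F/∂x)/(∂F/∂y) = -(e^(y))/(x·e^(y)) = -1/x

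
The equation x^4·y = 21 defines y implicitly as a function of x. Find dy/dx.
Differentiate both sides with respect to x, treating y as y(x). By the chain rule, any term containing y contributes a factor of y' = dy/dx when we differentiate it.

Move every term to one side and write the relation as F(x, y) = 0. Term by term,
  d/dx[x^4y] = x^4·y' + 4x^3y
  d/dx[-21] = 0

The pieces without y' make up ∂F/∂x and the coefficient of y' is ∂F/∂y:
  ∂F/∂x = 4x^3y,
  ∂F/∂y = x^4.

Since d/dx[F] = ∂F/∂x + (∂F/∂y)·y' = 0, solve for y':
  (∂F/∂y)·y' = -∂F/∂x
  dy/dx = -(∂F/∂x)/(∂F/∂y) = -(4x^3y)/(x^4) = -4y/x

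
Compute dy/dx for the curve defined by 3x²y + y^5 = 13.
Apply d/dx to both sides, remembering that y depends on x. Each occurrence of y therefore brings in a y' = dy/dx via the chain rule.

With F(x, y) equal to the left-hand side minus the right, differentiate F term by term:
  d/dx[3x^2y] = 3x^2·y' + 6xy
  d/dx[y^5] = 5y^4·y'
  d/dx[-13] = 0
Adding these up, d/dx[F] = 0 becomes
  (6xy) + (3x^2 + 5y^4)·y' = 0,
so isolating y',
  dy/dx = -(6xy)/(3x^2 + 5y^4) = -6xy/(3x^2 + 5y^4)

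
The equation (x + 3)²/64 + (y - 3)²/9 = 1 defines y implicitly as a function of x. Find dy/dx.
Differentiate the relation implicitly: treat y = y(x) and apply the chain rule, so every y-derivative picks up a y' = dy/dx factor.

With everything moved to the left-hand side, differentiate term by term:
  d/dx[(x + 3)^2/64] = x/32 + 3/32
  d/dx[(y - 3)^2/9] = 2·y'(y - 3)/9
  d/dx[-1] = 0

Separating the contributions that come from x directly and those that come through y:
  without y':      x/32 + 3/32
  multiplying y':  2y/9 - 2/3

so (x/32 + 3/32) + (2y/9 - 2/3)·y' = 0, and therefore
  dy/dx = -(x/32 + 3/32)/(2y/9 - 2/3)
        = -((x + 3)/32)/(2(y - 3)/9) = 9(-x - 3)/(64(y - 3))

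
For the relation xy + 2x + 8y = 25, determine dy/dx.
Apply d/dx to both sides, remembering that y depends on x. Each occurrence of y therefore brings in a y' = dy/dx via the chain rule.

With F(x, y) equal to the left-hand side minus the right, differentiate F term by term:
  d/dx[xy] = x·y' + y
  d/dx[2x] = 2
  d/dx[8y] = 8·y'
  d/dx[-25] = 0
Adding these up, d/dx[F] = 0 becomes
  (y + 2) + (x + 8)·y' = 0,
so isolating y',
  dy/dx = -(y + 2)/(x + 8) = (-y - 2)/(x + 8)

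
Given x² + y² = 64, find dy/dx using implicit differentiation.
Apply d/dx to both sides, remembering that y depends on x. Each occurrence of y therefore brings in a y' = dy/dx via the chain rule.

With F(x, y) equal to the left-hand side minus the right, differentiate F term by term:
  d/dx[x^2] = 2x
  d/dx[y^2] = 2y·y'
  d/dx[-64] = 0
Adding these up, d/dx[F] = 0 becomes
  (2x) + (2y)·y' = 0,
so isolating y',
  dy/dx = -(2x)/(2y) = -x/y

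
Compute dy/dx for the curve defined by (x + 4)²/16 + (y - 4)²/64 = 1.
Apply d/dx to both sides, remembering that y depends on x. Each occurrence of y therefore brings in a y' = dy/dx via the chain rule.

With F(x, y) equal to the left-hand side minus the right, differentiate F term by term:
  d/dx[(x + 4)^2/16] = x/8 + 1/2
  d/dx[(y - 4)^2/64] = y'(y - 4)/32
  d/dx[-1] = 0
Adding these up, d/dx[F] = 0 becomes
  (x/8 + 1/2) + (y/32 - 1/8)·y' = 0,
so isolating y',
  dy/dx = -(x/8 + 1/2)/(y/32 - 1/8)
        = -((x + 4)/8)/((y - 4)/32) = 4(-x - 4)/(y - 4)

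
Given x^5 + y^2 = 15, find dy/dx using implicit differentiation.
Differentiate the relation implicitly: treat y = y(x) and apply the chain rule, so every y-derivative picks up a y' = dy/dx factor.

With everything moved to the left-hand side, differentiate term by term:
  d/dx[x^5] = 5x^4
  d/dx[y^2] = 2y·y'
  d/dx[-15] = 0

Separating the contributions that come from x directly and those that come through y:
  without y':      5x^4
  multiplying y':  2y

so (5x^4) + (2y)·y' = 0, and therefore
  dy/dx = -(5x^4)/(2y) = -5x^4/(2y)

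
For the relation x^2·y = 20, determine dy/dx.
Differentiate the relation implicitly: treat y = y(x) and apply the chain rule, so every y-derivative picks up a y' = dy/dx factor.

With everything moved to the left-hand side, differentiate term by term:
  d/dx[x^2y] = x^2·y' + 2xy
  d/dx[-20] = 0

Separating the contributions that come from x directly and those that come through y:
  without y':      2xy
  multiplying y':  x^2

so (2xy) + (x^2)·y' = 0, and therefore
  dy/dx = -(2xy)/(x^2) = -2y/x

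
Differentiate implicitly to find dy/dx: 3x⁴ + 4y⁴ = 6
Differentiate the relation implicitly: treat y = y(x) and apply the chain rule, so every y-derivative picks up a y' = dy/dx factor.

With everything moved to the left-hand side, differentiate term by term:
  d/dx[3x^4] = 12x^3
  d/dx[4y^4] = 16y^3·y'
  d/dx[-6] = 0

Separating the contributions that come from x directly and those that come through y:
  without y':      12x^3
  multiplying y':  16y^3

so (12x^3) + (16y^3)·y' = 0, and therefore
  dy/dx = -(12x^3)/(16y^3) = -3x^3/(4y^3)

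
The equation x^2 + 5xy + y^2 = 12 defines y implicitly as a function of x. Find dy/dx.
Differentiate both sides with respect to x, treating y as y(x). By the chain rule, any term containing y contributes a factor of y' = dy/dx when we differentiate it.

Move every term to one side and write the relation as F(x, y) = 0. Term by term,
  d/dx[x^2] = 2x
  d/dx[5xy] = 5x·y' + 5y
  d/dx[y^2] = 2y·y'
  d/dx[-12] = 0

The pieces without y' make up ∂F/∂x and the coefficient of y' is ∂F/∂y:
  ∂F/∂x = 2x + 5y,
  ∂F/∂y = 5x + 2y.

Since d/dx[F] = ∂F/∂x + (∂F/∂y)·y' = 0, solve for y':
  (∂F/∂y)·y' = -∂F/∂x
  dy/dx = -(∂F/∂x)/(∂F/∂y) = -(2x + 5y)/(5x + 2y) = (-2x - 5y)/(5x + 2y)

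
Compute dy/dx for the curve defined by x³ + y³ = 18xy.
Apply d/dx to both sides, remembering that y depends on x. Each occurrence of y therefore brings in a y' = dy/dx via the chain rule.

With F(x, y) equal to the left-hand side minus the right, differentiate F term by term:
  d/dx[x^3] = 3x^2
  d/dx[-18xy] = -18x·y' - 18y
  d/dx[y^3] = 3y^2·y'
Adding these up, d/dx[F] = 0 becomes
  (3x^2 - 18y) + (-18x + 3y^2)·y' = 0,
so isolating y',
  dy/dx = -(3x^2 - 18y)/(-18x + 3y^2) = (x^2 - 6y)/(6x - y^2)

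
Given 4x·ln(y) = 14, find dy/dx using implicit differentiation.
Differentiate both sides with respect to x, treating y as y(x). By the chain rule, any term containing y contributes a factor of y' = dy/dx when we differentiate it.

Move every term to one side and write the relation as F(x, y) = 0. Term by term,
  d/dx[4x·ln(y)] = 4x·y'/y + 4ln(y)
  d/dx[-14] = 0

The pieces without y' make up ∂F/∂x and the coefficient of y' is ∂F/∂y:
  ∂F/∂x = 4ln(y),
  ∂F/∂y = 4x/y.

Since d/dx[F] = ∂F/∂x + (∂F/∂y)·y' = 0, solve for y':
  (∂F/∂y)·y' = -∂F/∂x
  dy/dx = -(∂F/∂x)/(∂F/∂y) = -(4ln(y))/(4x/y) = -y·ln(y)/x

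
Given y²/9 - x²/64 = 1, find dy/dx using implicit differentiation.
Differentiate the relation implicitly: treat y = y(x) and apply the chain rule, so every y-derivative picks up a y' = dy/dx factor.

With everything moved to the left-hand side, differentiate term by term:
  d/dx[-x^2/64] = -x/32
  d/dx[y^2/9] = 2y·y'/9
  d/dx[-1] = 0

Separating the contributions that come from x directly and those that come through y:
  without y':      -x/32
  multiplying y':  2y/9

so (-x/32) + (2y/9)·y' = 0, and therefore
  dy/dx = -(-x/32)/(2y/9) = 9x/(64y)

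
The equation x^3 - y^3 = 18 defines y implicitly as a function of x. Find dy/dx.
Differentiate the relation implicitly: treat y = y(x) and apply the chain rule, so every y-derivative picks up a y' = dy/dx factor.

With everything moved to the left-hand side, differentiate term by term:
  d/dx[x^3] = 3x^2
  d/dx[-y^3] = -3y^2·y'
  d/dx[-18] = 0

Separating the contributions that come from x directly and those that come through y:
  without y':      3x^2
  multiplying y':  -3y^2

so (3x^2) + (-3y^2)·y' = 0, and therefore
  dy/dx = -(3x^2)/(-3y^2) = x^2/y^2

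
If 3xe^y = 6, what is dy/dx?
Differentiate the relation implicitly: treat y = y(x) and apply the chain rule, so every y-derivative picks up a y' = dy/dx factor.

With everything moved to the left-hand side, differentiate term by term:
  d/dx[3x·e^(y)] = 3x·y'·e^(y) + 3e^(y)
  d/dx[-6] = 0

Separating the contributions that come from x directly and those that come through y:
  without y':      3e^(y)
  multiplying y':  3x·e^(y)

so (3e^(y)) + (3x·e^(y))·y' = 0, and therefore
  dy/dx = -(3e^(y))/(3x·e^(y)) = -1/x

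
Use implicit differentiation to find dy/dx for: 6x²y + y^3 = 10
Differentiate the relation implicitly: treat y = y(x) and apply the chain rule, so every y-derivative picks up a y' = dy/dx factor.

With everything moved to the left-hand side, differentiate term by term:
  d/dx[6x^2y] = 6x^2·y' + 12xy
  d/dx[y^3] = 3y^2·y'
  d/dx[-10] = 0

Separating the contributions that come from x directly and those that come through y:
  without y':      12xy
  multiplying y':  6x^2 + 3y^2

so (12xy) + (6x^2 + 3y^2)·y' = 0, and therefore
  dy/dx = -(12xy)/(6x^2 + 3y^2) = -4xy/(2x^2 + y^2)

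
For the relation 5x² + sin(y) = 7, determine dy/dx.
Differentiate the relation implicitly: treat y = y(x) and apply the chain rule, so every y-derivative picks up a y' = dy/dx factor.

With everything moved to the left-hand side, differentiate term by term:
  d/dx[5x^2] = 10x
  d/dx[sin(y)] = y'·cos(y)
  d/dx[-7] = 0

Separating the contributions that come from x directly and those that come through y:
  without y':      10x
  multiplying y':  cos(y)

so (10x) + (cos(y))·y' = 0, and therefore
  dy/dx = -(10x)/(cos(y)) = -10x/cos(y)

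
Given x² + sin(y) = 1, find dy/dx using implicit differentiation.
Take d/dx of both sides. Since y is implicitly a function of x, the chain rule attaches a y' = dy/dx factor whenever we differentiate through y.

Set F(x, y) = (left side) − (right side), so the curve is F = 0. Differentiating each term of F:
  d/dx[x^2] = 2x
  d/dx[sin(y)] = y'·cos(y)
  d/dx[-1] = 0

Collecting, the y'-free part is the partial derivative in x and the y' coefficient is the partial derivative in y:
  ∂F/∂x = 2x
  ∂F/∂y = cos(y)

so d/dx[F(x, y(x))] = ∂F/∂x + (∂F/∂y)·y' = 0. Rearranging,
  dy/dx = -(∂F/∂x)/(∂F/∂y) = -(2x)/(cos(y)) = -2x/cos(y)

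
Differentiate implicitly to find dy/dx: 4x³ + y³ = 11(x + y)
Take d/dx of both sides. Since y is implicitly a function of x, the chain rule attaches a y' = dy/dx factor whenever we differentiate through y.

Set F(x, y) = (left side) − (right side), so the curve is F = 0. Differentiating each term of F:
  d/dx[4x^3] = 12x^2
  d/dx[-11x] = -11
  d/dx[y^3] = 3y^2·y'
  d/dx[-11y] = -11·y'

Collecting, the y'-free part is the partial derivative in x and the y' coefficient is the partial derivative in y:
  ∂F/∂x = 12x^2 - 11
  ∂F/∂y = 3y^2 - 11

so d/dx[F(x, y(x))] = ∂F/∂x + (∂F/∂y)·y' = 0. Rearranging,
  dy/dx = -(∂F/∂x)/(∂F/∂y) = -(12x^2 - 11)/(3y^2 - 11) = (11 - 12x^2)/(3y^2 - 11)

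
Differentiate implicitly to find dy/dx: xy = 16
Take d/dx of both sides. Since y is implicitly a function of x, the chain rule attaches a y' = dy/dx factor whenever we differentiate through y.

Set F(x, y) = (left side) − (right side), so the curve is F = 0. Differentiating each term of F:
  d/dx[xy] = x·y' + y
  d/dx[-16] = 0

Collecting, the y'-free part is the partial derivative in x and the y' coefficient is the partial derivative in y:
  ∂F/∂x = y
  ∂F/∂y = x

so d/dx[F(x, y(x))] = ∂F/∂x + (∂F/∂y)·y' = 0. Rearranging,
  dy/dx = -(∂F/∂x)/(∂F/∂y) = -(y)/(x) = -y/x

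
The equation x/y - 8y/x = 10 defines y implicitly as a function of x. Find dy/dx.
Take d/dx of both sides. Since y is implicitly a function of x, the chain rule attaches a y' = dy/dx factor whenever we differentiate through y.

Set F(x, y) = (left side) − (right side), so the curve is F = 0. Differentiating each term of F:
  d/dx[x/y] = -x·y'/y^2 + 1/y
  d/dx[-8y/x] = -8·y'/x + 8y/x^2
  d/dx[-10] = 0

Collecting, the y'-free part is the partial derivative in x and the y' coefficient is the partial derivative in y:
  ∂F/∂x = 1/y + 8y/x^2
  ∂F/∂y = -x/y^2 - 8/x

so d/dx[F(x, y(x))] = ∂F/∂x + (∂F/∂y)·y' = 0. Rearranging,
  dy/dx = -(∂F/∂x)/(∂F/∂y) = -(1/y + 8y/x^2)/(-x/y^2 - 8/x)
        = -((x^2 + 8y^2)/(x^2y))/(-(x^2 + 8y^2)/(xy^2)) = y/x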